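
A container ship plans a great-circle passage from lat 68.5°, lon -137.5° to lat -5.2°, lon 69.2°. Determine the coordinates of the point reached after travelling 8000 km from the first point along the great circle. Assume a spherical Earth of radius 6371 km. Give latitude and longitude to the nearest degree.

≈ lat 36°, lon 78°

Write both endpoints as unit vectors p₁, p₂ with components (cos φ cos λ, cos φ sin λ, sin φ).
The central angle between the endpoints is δ = arccos(p₁·p₂) ≈ 1.994 rad (114.2°). The total great-circle distance is δ·R ≈ 1.994 × 6371 ≈ 12702 km, so the target fraction is f = 8000/12702 ≈ 0.630.
Interpolate at f ≈ 0.630 with slerp weights a = sin((1−f)δ)/sin δ ≈ 0.738, b = sin(fδ)/sin δ ≈ 1.043.
p = a·p₁ + b·p₂ ≈ (0.169, 0.788, 0.592); φ = arcsin(p_z) ≈ 36.30°, λ = atan2(p_y, p_x) ≈ 77.87°.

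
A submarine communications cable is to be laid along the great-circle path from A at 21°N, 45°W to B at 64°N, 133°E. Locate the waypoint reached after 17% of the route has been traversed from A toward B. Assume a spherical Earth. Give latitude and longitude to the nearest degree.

The haversine formula gives a central angle δ ≈ 1.658 rad (95.0°) between the endpoints.
Interpolate at f = 0.17 with slerp weights a = sin((1−f)δ)/sin δ ≈ 0.985, b = sin(fδ)/sin δ ≈ 0.279.
p = a·p₁ + b·p₂ ≈ (0.567, -0.561, 0.604); φ = arcsin(p_z) ≈ 37.15°, λ = atan2(p_y, p_x) ≈ -44.69°.

≈ 37°N, 45°W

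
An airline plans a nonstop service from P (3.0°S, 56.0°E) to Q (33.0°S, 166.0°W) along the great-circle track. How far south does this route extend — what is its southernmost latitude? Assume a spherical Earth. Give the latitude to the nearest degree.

≈ 46°S

The great circle lies in the plane with unit normal n̂ = (p₁ × p₂)/|p₁ × p₂|.
Here n̂_z ≈ +0.697; the vertex latitude is φ_max = arccos|n̂_z| ≈ 45.8°.
Check via Clairaut: cos φ_max = |cos φ₁| · sin C = cos(3.0°)·sin(135.8°) ≈ 0.697, again giving ≈ 45.8°.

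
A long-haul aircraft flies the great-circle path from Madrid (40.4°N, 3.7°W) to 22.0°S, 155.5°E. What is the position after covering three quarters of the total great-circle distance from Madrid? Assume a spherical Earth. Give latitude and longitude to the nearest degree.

≈ 9°N, 132°E

From cos δ = sin φ₁ sin φ₂ + cos φ₁ cos φ₂ cos Δλ, the central angle is δ ≈ 2.697 rad (154.5°).
Interpolate at f = 3/4 with slerp weights a = sin((1−f)δ)/sin δ ≈ 1.452, b = sin(fδ)/sin δ ≈ 2.092.
p = a·p₁ + b·p₂ ≈ (-0.662, 0.733, 0.157); φ = arcsin(p_z) ≈ 9.06°, λ = atan2(p_y, p_x) ≈ 132.07°.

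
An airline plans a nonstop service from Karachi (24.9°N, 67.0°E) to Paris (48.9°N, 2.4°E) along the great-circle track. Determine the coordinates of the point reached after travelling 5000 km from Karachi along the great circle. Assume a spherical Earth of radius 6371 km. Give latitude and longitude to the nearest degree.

The haversine formula gives a central angle δ ≈ 0.961 rad (55.0°) between the endpoints. The total great-circle distance is δ·R ≈ 0.961 × 6371 ≈ 6120 km, so the target fraction is f = 5000/6120 ≈ 0.817.
Interpolate at f ≈ 0.817 with slerp weights a = sin((1−f)δ)/sin δ ≈ 0.213, b = sin(fδ)/sin δ ≈ 0.862.
p = a·p₁ + b·p₂ ≈ (0.642, 0.202, 0.740); φ = arcsin(p_z) ≈ 47.70°, λ = atan2(p_y, p_x) ≈ 17.46°.

≈ 48°N, 17°E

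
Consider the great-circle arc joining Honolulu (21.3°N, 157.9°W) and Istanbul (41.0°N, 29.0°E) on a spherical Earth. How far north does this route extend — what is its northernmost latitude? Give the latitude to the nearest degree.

≈ 85°N

The great circle lies in the plane with unit normal n̂ = (p₁ × p₂)/|p₁ × p₂|.
Here n̂_z ≈ -0.095; the vertex latitude is φ_max = arccos|n̂_z| ≈ 84.5°.
Check via Clairaut: cos φ_max = |cos φ₁| · sin C = cos(21.3°)·sin(5.9°) ≈ 0.095, again giving ≈ 84.5°.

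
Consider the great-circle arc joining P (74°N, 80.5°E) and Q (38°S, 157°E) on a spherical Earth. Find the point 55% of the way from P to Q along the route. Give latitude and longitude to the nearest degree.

≈ (15°N, 141°E)

From cos δ = sin φ₁ sin φ₂ + cos φ₁ cos φ₂ cos Δλ, the central angle is δ ≈ 2.143 rad (122.8°).
Interpolate at f = 0.55 with slerp weights a = sin((1−f)δ)/sin δ ≈ 0.977, b = sin(fδ)/sin δ ≈ 1.099.
p = a·p₁ + b·p₂ ≈ (-0.753, 0.604, 0.263); φ = arcsin(p_z) ≈ 15.23°, λ = atan2(p_y, p_x) ≈ 141.25°.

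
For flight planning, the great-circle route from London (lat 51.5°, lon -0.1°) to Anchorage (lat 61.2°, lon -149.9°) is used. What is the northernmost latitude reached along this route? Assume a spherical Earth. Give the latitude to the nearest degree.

The great circle lies in the plane with unit normal n̂ = (p₁ × p₂)/|p₁ × p₂|.
Here n̂_z ≈ -0.167; the vertex latitude is φ_max = arccos|n̂_z| ≈ 80.4°.
Check via Clairaut: cos φ_max = |cos φ₁| · sin C = cos(51.5°)·sin(15.5°) ≈ 0.167, again giving ≈ 80.4°.

≈ 80°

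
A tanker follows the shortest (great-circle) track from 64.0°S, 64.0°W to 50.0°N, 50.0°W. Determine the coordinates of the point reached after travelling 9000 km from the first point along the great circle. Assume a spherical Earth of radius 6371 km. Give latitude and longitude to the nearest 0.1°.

≈ 16.6°N, 53.9°W

From cos δ = sin φ₁ sin φ₂ + cos φ₁ cos φ₂ cos Δλ, the central angle is δ ≈ 1.999 rad (114.5°). The total great-circle distance is δ·R ≈ 1.999 × 6371 ≈ 12735 km, so the target fraction is f = 9000/12735 ≈ 0.707.
Interpolate at f ≈ 0.707 with slerp weights a = sin((1−f)δ)/sin δ ≈ 0.608, b = sin(fδ)/sin δ ≈ 1.085.
p = a·p₁ + b·p₂ ≈ (0.565, -0.774, 0.285); φ = arcsin(p_z) ≈ 16.56°, λ = atan2(p_y, p_x) ≈ -53.86°.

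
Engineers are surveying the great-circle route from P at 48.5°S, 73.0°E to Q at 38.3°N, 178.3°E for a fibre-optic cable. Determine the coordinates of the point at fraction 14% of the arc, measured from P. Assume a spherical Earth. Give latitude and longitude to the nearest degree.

Write both endpoints as unit vectors p₁, p₂ with components (cos φ cos λ, cos φ sin λ, sin φ).
The central angle between the endpoints is δ = arccos(p₁·p₂) ≈ 2.216 rad (127.0°).
Interpolate at f = 0.14 with slerp weights a = sin((1−f)δ)/sin δ ≈ 1.182, b = sin(fδ)/sin δ ≈ 0.382.
p = a·p₁ + b·p₂ ≈ (-0.071, 0.758, -0.648); φ = arcsin(p_z) ≈ -40.43°, λ = atan2(p_y, p_x) ≈ 95.33°.

≈ 40°S, 95°E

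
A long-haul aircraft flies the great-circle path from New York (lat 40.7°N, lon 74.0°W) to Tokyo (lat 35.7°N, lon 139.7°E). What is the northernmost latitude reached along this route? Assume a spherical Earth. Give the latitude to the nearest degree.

The great circle lies in the plane with unit normal n̂ = (p₁ × p₂)/|p₁ × p₂|.
Here n̂_z ≈ -0.345; the vertex latitude is φ_max = arccos|n̂_z| ≈ 69.8°.
Check via Clairaut: cos φ_max = |cos φ₁| · sin C = cos(40.7°)·sin(27.0°) ≈ 0.345, again giving ≈ 69.8°.

≈ 70°N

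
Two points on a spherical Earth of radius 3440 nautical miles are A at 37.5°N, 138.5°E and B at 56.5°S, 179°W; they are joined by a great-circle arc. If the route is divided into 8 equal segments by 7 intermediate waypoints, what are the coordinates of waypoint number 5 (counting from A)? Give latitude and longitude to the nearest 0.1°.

≈ 22.1°S, 159.9°E

Convert each endpoint to a unit vector on the sphere (x = cos φ cos λ, y = cos φ sin λ, z = sin φ).
The central angle between the endpoints is δ = arccos(p₁·p₂) ≈ 1.757 rad (100.6°).
Interpolate at f = 5/8 with slerp weights a = sin((1−f)δ)/sin δ ≈ 0.623, b = sin(fδ)/sin δ ≈ 0.906.
p = a·p₁ + b·p₂ ≈ (-0.870, 0.319, -0.376); φ = arcsin(p_z) ≈ -22.10°, λ = atan2(p_y, p_x) ≈ 159.88°.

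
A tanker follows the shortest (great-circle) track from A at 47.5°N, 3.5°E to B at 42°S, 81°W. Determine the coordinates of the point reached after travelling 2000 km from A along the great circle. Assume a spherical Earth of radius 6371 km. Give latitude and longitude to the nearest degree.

The haversine formula gives a central angle δ ≈ 2.032 rad (116.4°) between the endpoints. The total great-circle distance is δ·R ≈ 2.032 × 6371 ≈ 12947 km, so the target fraction is f = 2000/12947 ≈ 0.154.
Interpolate at f ≈ 0.154 with slerp weights a = sin((1−f)δ)/sin δ ≈ 1.105, b = sin(fδ)/sin δ ≈ 0.345.
p = a·p₁ + b·p₂ ≈ (0.785, -0.208, 0.584); φ = arcsin(p_z) ≈ 35.71°, λ = atan2(p_y, p_x) ≈ -14.81°.

≈ 36°N, 15°W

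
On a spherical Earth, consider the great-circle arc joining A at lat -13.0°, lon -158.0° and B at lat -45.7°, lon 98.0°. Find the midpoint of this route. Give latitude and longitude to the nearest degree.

≈ lat -42°, lon 162°

Convert each endpoint to a unit vector on the sphere (x = cos φ cos λ, y = cos φ sin λ, z = sin φ).
The central angle between the endpoints is δ = arccos(p₁·p₂) ≈ 1.574 rad (90.2°).
Interpolate at f = 1/2 with slerp weights a = sin((1−f)δ)/sin δ ≈ 0.708, b = sin(fδ)/sin δ ≈ 0.708.
p = a·p₁ + b·p₂ ≈ (-0.709, 0.231, -0.666); φ = arcsin(p_z) ≈ -41.79°, λ = atan2(p_y, p_x) ≈ 161.92°.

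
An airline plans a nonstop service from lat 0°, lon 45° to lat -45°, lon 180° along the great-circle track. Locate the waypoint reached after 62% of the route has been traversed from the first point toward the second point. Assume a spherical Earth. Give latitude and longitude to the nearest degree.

≈ lat -52°, lon 109°

Convert each endpoint to a unit vector on the sphere (x = cos φ cos λ, y = cos φ sin λ, z = sin φ).
The central angle between the endpoints is δ = arccos(p₁·p₂) ≈ 2.094 rad (120.0°).
Interpolate at f = 0.62 with slerp weights a = sin((1−f)δ)/sin δ ≈ 0.825, b = sin(fδ)/sin δ ≈ 1.112.
p = a·p₁ + b·p₂ ≈ (-0.203, 0.583, -0.786); φ = arcsin(p_z) ≈ -51.85°, λ = atan2(p_y, p_x) ≈ 109.19°.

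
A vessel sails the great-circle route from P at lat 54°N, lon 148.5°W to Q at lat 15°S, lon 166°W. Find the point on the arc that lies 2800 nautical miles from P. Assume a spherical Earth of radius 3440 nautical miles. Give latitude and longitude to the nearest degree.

Convert each endpoint to a unit vector on the sphere (x = cos φ cos λ, y = cos φ sin λ, z = sin φ).
The central angle between the endpoints is δ = arccos(p₁·p₂) ≈ 1.232 rad (70.6°). The total great-circle distance is δ·R ≈ 1.232 × 3440 ≈ 4239 nmi, so the target fraction is f = 2800/4239 ≈ 0.661.
Interpolate at f ≈ 0.661 with slerp weights a = sin((1−f)δ)/sin δ ≈ 0.431, b = sin(fδ)/sin δ ≈ 0.771.
p = a·p₁ + b·p₂ ≈ (-0.938, -0.312, 0.149); φ = arcsin(p_z) ≈ 8.57°, λ = atan2(p_y, p_x) ≈ -161.59°.

≈ lat 9°N, lon 162°W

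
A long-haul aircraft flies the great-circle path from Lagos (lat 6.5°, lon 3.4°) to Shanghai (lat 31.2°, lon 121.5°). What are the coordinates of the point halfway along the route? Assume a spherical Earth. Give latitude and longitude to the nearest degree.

≈ lat 33°, lon 55°

Convert each endpoint to a unit vector on the sphere (x = cos φ cos λ, y = cos φ sin λ, z = sin φ).
The central angle between the endpoints is δ = arccos(p₁·p₂) ≈ 1.919 rad (110.0°).
Interpolate at f = 1/2 with slerp weights a = sin((1−f)δ)/sin δ ≈ 0.871, b = sin(fδ)/sin δ ≈ 0.871.
p = a·p₁ + b·p₂ ≈ (0.475, 0.687, 0.550); φ = arcsin(p_z) ≈ 33.37°, λ = atan2(p_y, p_x) ≈ 55.34°.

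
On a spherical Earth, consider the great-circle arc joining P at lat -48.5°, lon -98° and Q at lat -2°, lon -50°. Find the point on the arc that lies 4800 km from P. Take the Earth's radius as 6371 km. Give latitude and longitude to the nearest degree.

Convert each endpoint to a unit vector on the sphere (x = cos φ cos λ, y = cos φ sin λ, z = sin φ).
The central angle between the endpoints is δ = arccos(p₁·p₂) ≈ 1.082 rad (62.0°). The total great-circle distance is δ·R ≈ 1.082 × 6371 ≈ 6896 km, so the target fraction is f = 4800/6896 ≈ 0.696.
Interpolate at f ≈ 0.696 with slerp weights a = sin((1−f)δ)/sin δ ≈ 0.366, b = sin(fδ)/sin δ ≈ 0.775.
p = a·p₁ + b·p₂ ≈ (0.464, -0.833, -0.301); φ = arcsin(p_z) ≈ -17.52°, λ = atan2(p_y, p_x) ≈ -60.89°.

≈ lat -18°, lon -61°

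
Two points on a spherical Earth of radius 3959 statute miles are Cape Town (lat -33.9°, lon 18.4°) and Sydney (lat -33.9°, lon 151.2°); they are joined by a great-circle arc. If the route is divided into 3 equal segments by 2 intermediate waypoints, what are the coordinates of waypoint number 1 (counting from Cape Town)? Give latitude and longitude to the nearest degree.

≈ lat -55°, lon 55°

Convert each endpoint to a unit vector on the sphere (x = cos φ cos λ, y = cos φ sin λ, z = sin φ).
The central angle between the endpoints is δ = arccos(p₁·p₂) ≈ 1.728 rad (99.0°).
Interpolate at f = 1/3 with slerp weights a = sin((1−f)δ)/sin δ ≈ 0.925, b = sin(fδ)/sin δ ≈ 0.552.
p = a·p₁ + b·p₂ ≈ (0.327, 0.463, -0.824); φ = arcsin(p_z) ≈ -55.46°, λ = atan2(p_y, p_x) ≈ 54.73°.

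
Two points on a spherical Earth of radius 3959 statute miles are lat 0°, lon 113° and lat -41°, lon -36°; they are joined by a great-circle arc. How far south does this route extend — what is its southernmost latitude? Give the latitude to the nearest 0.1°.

≈ -59.4°

The great circle lies in the plane with unit normal n̂ = (p₁ × p₂)/|p₁ × p₂|.
Here n̂_z ≈ -0.510; the vertex latitude is φ_max = arccos|n̂_z| ≈ 59.4°.
Check via Clairaut: cos φ_max = |cos φ₁| · sin C = cos(0.0°)·sin(149.4°) ≈ 0.510, again giving ≈ 59.4°.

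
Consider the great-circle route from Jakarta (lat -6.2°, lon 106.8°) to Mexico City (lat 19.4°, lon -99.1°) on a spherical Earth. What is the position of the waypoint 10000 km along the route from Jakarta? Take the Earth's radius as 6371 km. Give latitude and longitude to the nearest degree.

≈ lat 30°, lon -167°

From cos δ = sin φ₁ sin φ₂ + cos φ₁ cos φ₂ cos Δλ, the central angle is δ ≈ 2.645 rad (151.6°). The total great-circle distance is δ·R ≈ 2.645 × 6371 ≈ 16854 km, so the target fraction is f = 10000/16854 ≈ 0.593.
Interpolate at f ≈ 0.593 with slerp weights a = sin((1−f)δ)/sin δ ≈ 1.848, b = sin(fδ)/sin δ ≈ 2.100.
p = a·p₁ + b·p₂ ≈ (-0.844, -0.197, 0.498); φ = arcsin(p_z) ≈ 29.87°, λ = atan2(p_y, p_x) ≈ -166.86°.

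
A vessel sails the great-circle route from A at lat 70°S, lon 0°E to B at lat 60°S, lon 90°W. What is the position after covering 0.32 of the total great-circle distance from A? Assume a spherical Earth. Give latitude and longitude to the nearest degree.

≈ lat 73°S, lon 35°W

The haversine formula gives a central angle δ ≈ 0.620 rad (35.5°) between the endpoints.
Interpolate at f = 0.32 with slerp weights a = sin((1−f)δ)/sin δ ≈ 0.704, b = sin(fδ)/sin δ ≈ 0.339.
p = a·p₁ + b·p₂ ≈ (0.241, -0.170, -0.956); φ = arcsin(p_z) ≈ -72.87°, λ = atan2(p_y, p_x) ≈ -35.15°.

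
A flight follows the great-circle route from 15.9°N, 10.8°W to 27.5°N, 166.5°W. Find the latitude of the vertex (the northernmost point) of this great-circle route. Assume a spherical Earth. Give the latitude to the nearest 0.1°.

The great circle lies in the plane with unit normal n̂ = (p₁ × p₂)/|p₁ × p₂|.
Here n̂_z ≈ -0.462; the vertex latitude is φ_max = arccos|n̂_z| ≈ 62.5°.
Check via Clairaut: cos φ_max = |cos φ₁| · sin C = cos(15.9°)·sin(28.7°) ≈ 0.462, again giving ≈ 62.5°.

≈ 62.5°N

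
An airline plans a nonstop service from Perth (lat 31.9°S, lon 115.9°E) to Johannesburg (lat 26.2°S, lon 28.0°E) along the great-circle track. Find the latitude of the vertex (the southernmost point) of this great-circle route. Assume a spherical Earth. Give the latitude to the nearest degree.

The great circle lies in the plane with unit normal n̂ = (p₁ × p₂)/|p₁ × p₂|.
Here n̂_z ≈ -0.789; the vertex latitude is φ_max = arccos|n̂_z| ≈ 37.9°.
Check via Clairaut: cos φ_max = |cos φ₁| · sin C = cos(31.9°)·sin(111.7°) ≈ 0.789, again giving ≈ 37.9°.

≈ 38°S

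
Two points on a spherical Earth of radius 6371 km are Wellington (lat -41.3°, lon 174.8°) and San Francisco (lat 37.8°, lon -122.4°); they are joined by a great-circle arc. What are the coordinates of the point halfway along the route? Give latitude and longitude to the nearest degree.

≈ lat -2°, lon -153°

Convert each endpoint to a unit vector on the sphere (x = cos φ cos λ, y = cos φ sin λ, z = sin φ).
The central angle between the endpoints is δ = arccos(p₁·p₂) ≈ 1.704 rad (97.7°).
Interpolate at f = 1/2 with slerp weights a = sin((1−f)δ)/sin δ ≈ 0.759, b = sin(fδ)/sin δ ≈ 0.759.
p = a·p₁ + b·p₂ ≈ (-0.890, -0.455, -0.036); φ = arcsin(p_z) ≈ -2.05°, λ = atan2(p_y, p_x) ≈ -152.92°.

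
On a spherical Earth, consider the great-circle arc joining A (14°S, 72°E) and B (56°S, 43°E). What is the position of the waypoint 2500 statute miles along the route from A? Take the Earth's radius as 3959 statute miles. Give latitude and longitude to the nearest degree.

≈ (47°S, 54°E)

Write both endpoints as unit vectors p₁, p₂ with components (cos φ cos λ, cos φ sin λ, sin φ).
The central angle between the endpoints is δ = arccos(p₁·p₂) ≈ 0.830 rad (47.5°). The total great-circle distance is δ·R ≈ 0.830 × 3959 ≈ 3285 mi, so the target fraction is f = 2500/3285 ≈ 0.761.
Interpolate at f ≈ 0.761 with slerp weights a = sin((1−f)δ)/sin δ ≈ 0.267, b = sin(fδ)/sin δ ≈ 0.800.
p = a·p₁ + b·p₂ ≈ (0.407, 0.551, -0.728); φ = arcsin(p_z) ≈ -46.72°, λ = atan2(p_y, p_x) ≈ 53.55°.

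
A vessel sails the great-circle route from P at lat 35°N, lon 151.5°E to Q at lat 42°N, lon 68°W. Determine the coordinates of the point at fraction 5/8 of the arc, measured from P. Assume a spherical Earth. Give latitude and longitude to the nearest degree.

From cos δ = sin φ₁ sin φ₂ + cos φ₁ cos φ₂ cos Δλ, the central angle is δ ≈ 1.657 rad (94.9°).
Interpolate at f = 5/8 with slerp weights a = sin((1−f)δ)/sin δ ≈ 0.584, b = sin(fδ)/sin δ ≈ 0.863.
p = a·p₁ + b·p₂ ≈ (-0.180, -0.366, 0.913); φ = arcsin(p_z) ≈ 65.89°, λ = atan2(p_y, p_x) ≈ -116.19°.

≈ lat 66°N, lon 116°W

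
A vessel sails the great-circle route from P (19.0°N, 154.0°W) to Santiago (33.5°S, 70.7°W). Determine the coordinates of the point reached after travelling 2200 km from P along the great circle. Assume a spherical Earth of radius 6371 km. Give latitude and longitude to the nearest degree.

≈ (7°N, 138°W)

Write both endpoints as unit vectors p₁, p₂ with components (cos φ cos λ, cos φ sin λ, sin φ).
The central angle between the endpoints is δ = arccos(p₁·p₂) ≈ 1.659 rad (95.0°). The total great-circle distance is δ·R ≈ 1.659 × 6371 ≈ 10567 km, so the target fraction is f = 2200/10567 ≈ 0.208.
Interpolate at f ≈ 0.208 with slerp weights a = sin((1−f)δ)/sin δ ≈ 0.971, b = sin(fδ)/sin δ ≈ 0.340.
p = a·p₁ + b·p₂ ≈ (-0.731, -0.670, 0.129); φ = arcsin(p_z) ≈ 7.38°, λ = atan2(p_y, p_x) ≈ -137.51°.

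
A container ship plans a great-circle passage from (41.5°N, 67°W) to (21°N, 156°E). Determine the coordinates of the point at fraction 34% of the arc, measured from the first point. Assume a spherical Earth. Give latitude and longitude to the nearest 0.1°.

≈ (60.0°N, 118.1°W)

Convert each endpoint to a unit vector on the sphere (x = cos φ cos λ, y = cos φ sin λ, z = sin φ).
The central angle between the endpoints is δ = arccos(p₁·p₂) ≈ 1.848 rad (105.9°).
Interpolate at f = 0.34 with slerp weights a = sin((1−f)δ)/sin δ ≈ 0.976, b = sin(fδ)/sin δ ≈ 0.611.
p = a·p₁ + b·p₂ ≈ (-0.236, -0.441, 0.866); φ = arcsin(p_z) ≈ 60.00°, λ = atan2(p_y, p_x) ≈ -118.11°.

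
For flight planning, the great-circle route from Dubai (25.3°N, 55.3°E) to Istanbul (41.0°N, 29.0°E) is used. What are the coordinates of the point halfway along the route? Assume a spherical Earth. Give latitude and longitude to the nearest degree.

Write both endpoints as unit vectors p₁, p₂ with components (cos φ cos λ, cos φ sin λ, sin φ).
The central angle between the endpoints is δ = arccos(p₁·p₂) ≈ 0.469 rad (26.9°).
Interpolate at f = 1/2 with slerp weights a = sin((1−f)δ)/sin δ ≈ 0.514, b = sin(fδ)/sin δ ≈ 0.514.
p = a·p₁ + b·p₂ ≈ (0.604, 0.570, 0.557); φ = arcsin(p_z) ≈ 33.84°, λ = atan2(p_y, p_x) ≈ 43.36°.

≈ 34°N, 43°E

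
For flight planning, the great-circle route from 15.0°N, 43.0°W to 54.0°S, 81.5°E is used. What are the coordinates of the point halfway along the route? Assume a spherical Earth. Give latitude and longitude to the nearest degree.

Convert each endpoint to a unit vector on the sphere (x = cos φ cos λ, y = cos φ sin λ, z = sin φ).
The central angle between the endpoints is δ = arccos(p₁·p₂) ≈ 2.131 rad (122.1°).
Interpolate at f = 1/2 with slerp weights a = sin((1−f)δ)/sin δ ≈ 1.032, b = sin(fδ)/sin δ ≈ 1.032.
p = a·p₁ + b·p₂ ≈ (0.819, -0.080, -0.568); φ = arcsin(p_z) ≈ -34.62°, λ = atan2(p_y, p_x) ≈ -5.57°.

≈ 35°S, 6°W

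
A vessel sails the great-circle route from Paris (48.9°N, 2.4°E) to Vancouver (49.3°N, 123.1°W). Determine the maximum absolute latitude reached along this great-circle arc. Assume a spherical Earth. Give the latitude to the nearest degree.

≈ 68°N

The great circle lies in the plane with unit normal n̂ = (p₁ × p₂)/|p₁ × p₂|.
Here n̂_z ≈ -0.369; the vertex latitude is φ_max = arccos|n̂_z| ≈ 68.4°.
Check via Clairaut: cos φ_max = |cos φ₁| · sin C = cos(48.9°)·sin(34.1°) ≈ 0.369, again giving ≈ 68.4°.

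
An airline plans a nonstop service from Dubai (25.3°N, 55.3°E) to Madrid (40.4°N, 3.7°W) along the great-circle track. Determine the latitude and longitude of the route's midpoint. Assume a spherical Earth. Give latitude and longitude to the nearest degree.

From cos δ = sin φ₁ sin φ₂ + cos φ₁ cos φ₂ cos Δλ, the central angle is δ ≈ 0.887 rad (50.8°).
Interpolate at f = 1/2 with slerp weights a = sin((1−f)δ)/sin δ ≈ 0.554, b = sin(fδ)/sin δ ≈ 0.554.
p = a·p₁ + b·p₂ ≈ (0.706, 0.384, 0.595); φ = arcsin(p_z) ≈ 36.54°, λ = atan2(p_y, p_x) ≈ 28.57°.

≈ 37°N, 29°E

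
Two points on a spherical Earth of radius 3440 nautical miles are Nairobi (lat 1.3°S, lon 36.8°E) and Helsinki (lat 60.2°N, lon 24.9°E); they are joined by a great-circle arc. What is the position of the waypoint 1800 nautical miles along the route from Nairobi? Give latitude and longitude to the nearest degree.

≈ lat 28°N, lon 33°E

The haversine formula gives a central angle δ ≈ 1.085 rad (62.2°) between the endpoints. The total great-circle distance is δ·R ≈ 1.085 × 3440 ≈ 3734 nmi, so the target fraction is f = 1800/3734 ≈ 0.482.
Interpolate at f ≈ 0.482 with slerp weights a = sin((1−f)δ)/sin δ ≈ 0.603, b = sin(fδ)/sin δ ≈ 0.565.
p = a·p₁ + b·p₂ ≈ (0.737, 0.479, 0.477); φ = arcsin(p_z) ≈ 28.46°, λ = atan2(p_y, p_x) ≈ 33.02°.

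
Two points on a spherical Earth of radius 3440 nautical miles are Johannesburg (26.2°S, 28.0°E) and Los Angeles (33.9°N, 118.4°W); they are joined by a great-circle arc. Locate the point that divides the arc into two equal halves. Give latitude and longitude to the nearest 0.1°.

≈ (13.0°N, 37.9°W)

Convert each endpoint to a unit vector on the sphere (x = cos φ cos λ, y = cos φ sin λ, z = sin φ).
The central angle between the endpoints is δ = arccos(p₁·p₂) ≈ 2.619 rad (150.1°).
Interpolate at f = 1/2 with slerp weights a = sin((1−f)δ)/sin δ ≈ 1.936, b = sin(fδ)/sin δ ≈ 1.936.
p = a·p₁ + b·p₂ ≈ (0.769, -0.598, 0.225); φ = arcsin(p_z) ≈ 13.00°, λ = atan2(p_y, p_x) ≈ -37.85°.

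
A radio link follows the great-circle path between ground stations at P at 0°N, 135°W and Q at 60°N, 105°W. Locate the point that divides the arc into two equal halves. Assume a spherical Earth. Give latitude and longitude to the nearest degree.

≈ 31°N, 125°W

Convert each endpoint to a unit vector on the sphere (x = cos φ cos λ, y = cos φ sin λ, z = sin φ).
The central angle between the endpoints is δ = arccos(p₁·p₂) ≈ 1.123 rad (64.3°).
Interpolate at f = 1/2 with slerp weights a = sin((1−f)δ)/sin δ ≈ 0.591, b = sin(fδ)/sin δ ≈ 0.591.
p = a·p₁ + b·p₂ ≈ (-0.494, -0.703, 0.512); φ = arcsin(p_z) ≈ 30.77°, λ = atan2(p_y, p_x) ≈ -125.10°.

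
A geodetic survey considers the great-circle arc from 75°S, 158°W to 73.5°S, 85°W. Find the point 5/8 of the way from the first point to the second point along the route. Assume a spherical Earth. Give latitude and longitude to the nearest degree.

Convert each endpoint to a unit vector on the sphere (x = cos φ cos λ, y = cos φ sin λ, z = sin φ).
The central angle between the endpoints is δ = arccos(p₁·p₂) ≈ 0.325 rad (18.6°).
Interpolate at f = 5/8 with slerp weights a = sin((1−f)δ)/sin δ ≈ 0.381, b = sin(fδ)/sin δ ≈ 0.632.
p = a·p₁ + b·p₂ ≈ (-0.076, -0.216, -0.974); φ = arcsin(p_z) ≈ -76.79°, λ = atan2(p_y, p_x) ≈ -109.35°.

≈ 77°S, 109°W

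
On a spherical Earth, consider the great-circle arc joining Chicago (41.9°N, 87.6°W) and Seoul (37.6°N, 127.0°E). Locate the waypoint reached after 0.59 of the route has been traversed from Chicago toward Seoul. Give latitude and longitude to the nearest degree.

Write both endpoints as unit vectors p₁, p₂ with components (cos φ cos λ, cos φ sin λ, sin φ).
The central angle between the endpoints is δ = arccos(p₁·p₂) ≈ 1.649 rad (94.5°).
Interpolate at f = 0.59 with slerp weights a = sin((1−f)δ)/sin δ ≈ 0.628, b = sin(fδ)/sin δ ≈ 0.829.
p = a·p₁ + b·p₂ ≈ (-0.376, 0.058, 0.925); φ = arcsin(p_z) ≈ 67.66°, λ = atan2(p_y, p_x) ≈ 171.25°.

≈ (68°N, 171°E)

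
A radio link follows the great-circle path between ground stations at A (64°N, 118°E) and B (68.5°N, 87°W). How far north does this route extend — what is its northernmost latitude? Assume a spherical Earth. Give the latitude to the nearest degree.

The great circle lies in the plane with unit normal n̂ = (p₁ × p₂)/|p₁ × p₂|.
Here n̂_z ≈ +0.094; the vertex latitude is φ_max = arccos|n̂_z| ≈ 84.6°.
Check via Clairaut: cos φ_max = |cos φ₁| · sin C = cos(64.0°)·sin(12.4°) ≈ 0.094, again giving ≈ 84.6°.

≈ 85°N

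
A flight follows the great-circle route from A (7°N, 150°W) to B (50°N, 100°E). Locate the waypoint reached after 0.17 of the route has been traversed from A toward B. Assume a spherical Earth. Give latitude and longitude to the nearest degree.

Convert each endpoint to a unit vector on the sphere (x = cos φ cos λ, y = cos φ sin λ, z = sin φ).
The central angle between the endpoints is δ = arccos(p₁·p₂) ≈ 1.696 rad (97.2°).
Interpolate at f = 0.17 with slerp weights a = sin((1−f)δ)/sin δ ≈ 0.995, b = sin(fδ)/sin δ ≈ 0.287.
p = a·p₁ + b·p₂ ≈ (-0.887, -0.312, 0.341); φ = arcsin(p_z) ≈ 19.92°, λ = atan2(p_y, p_x) ≈ -160.61°.

≈ (20°N, 161°W)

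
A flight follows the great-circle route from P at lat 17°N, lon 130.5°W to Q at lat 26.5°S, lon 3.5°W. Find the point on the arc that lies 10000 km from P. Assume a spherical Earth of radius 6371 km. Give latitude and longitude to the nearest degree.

Write both endpoints as unit vectors p₁, p₂ with components (cos φ cos λ, cos φ sin λ, sin φ).
The central angle between the endpoints is δ = arccos(p₁·p₂) ≈ 2.272 rad (130.2°). The total great-circle distance is δ·R ≈ 2.272 × 6371 ≈ 14478 km, so the target fraction is f = 10000/14478 ≈ 0.691.
Interpolate at f ≈ 0.691 with slerp weights a = sin((1−f)δ)/sin δ ≈ 0.846, b = sin(fδ)/sin δ ≈ 1.309.
p = a·p₁ + b·p₂ ≈ (0.644, -0.687, -0.337); φ = arcsin(p_z) ≈ -19.68°, λ = atan2(p_y, p_x) ≈ -46.85°.

≈ lat 20°S, lon 47°W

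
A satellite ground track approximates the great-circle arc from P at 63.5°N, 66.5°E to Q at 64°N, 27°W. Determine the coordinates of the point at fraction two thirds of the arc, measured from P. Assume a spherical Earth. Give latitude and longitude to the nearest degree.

≈ 70°N, 1°E

From cos δ = sin φ₁ sin φ₂ + cos φ₁ cos φ₂ cos Δλ, the central angle is δ ≈ 0.656 rad (37.6°).
Interpolate at f = 2/3 with slerp weights a = sin((1−f)δ)/sin δ ≈ 0.356, b = sin(fδ)/sin δ ≈ 0.694.
p = a·p₁ + b·p₂ ≈ (0.334, 0.007, 0.942); φ = arcsin(p_z) ≈ 70.45°, λ = atan2(p_y, p_x) ≈ 1.26°.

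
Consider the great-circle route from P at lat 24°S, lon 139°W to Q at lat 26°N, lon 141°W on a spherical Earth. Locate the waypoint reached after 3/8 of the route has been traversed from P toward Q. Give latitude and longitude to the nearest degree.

Convert each endpoint to a unit vector on the sphere (x = cos φ cos λ, y = cos φ sin λ, z = sin φ).
The central angle between the endpoints is δ = arccos(p₁·p₂) ≈ 0.873 rad (50.0°).
Interpolate at f = 3/8 with slerp weights a = sin((1−f)δ)/sin δ ≈ 0.677, b = sin(fδ)/sin δ ≈ 0.420.
p = a·p₁ + b·p₂ ≈ (-0.760, -0.643, -0.092); φ = arcsin(p_z) ≈ -5.25°, λ = atan2(p_y, p_x) ≈ -139.76°.

≈ lat 5°S, lon 140°W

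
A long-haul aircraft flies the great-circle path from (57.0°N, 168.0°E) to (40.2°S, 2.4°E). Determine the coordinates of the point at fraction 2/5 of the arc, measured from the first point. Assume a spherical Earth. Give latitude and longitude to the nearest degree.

Write both endpoints as unit vectors p₁, p₂ with components (cos φ cos λ, cos φ sin λ, sin φ).
The central angle between the endpoints is δ = arccos(p₁·p₂) ≈ 2.806 rad (160.8°).
Interpolate at f = 2/5 with slerp weights a = sin((1−f)δ)/sin δ ≈ 3.018, b = sin(fδ)/sin δ ≈ 2.737.
p = a·p₁ + b·p₂ ≈ (0.481, 0.429, 0.764); φ = arcsin(p_z) ≈ 49.86°, λ = atan2(p_y, p_x) ≈ 41.75°.

≈ (50°N, 42°E)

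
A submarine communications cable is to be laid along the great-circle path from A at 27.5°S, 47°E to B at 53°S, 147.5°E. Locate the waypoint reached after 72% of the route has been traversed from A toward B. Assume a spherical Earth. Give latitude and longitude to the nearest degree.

Convert each endpoint to a unit vector on the sphere (x = cos φ cos λ, y = cos φ sin λ, z = sin φ).
The central angle between the endpoints is δ = arccos(p₁·p₂) ≈ 1.296 rad (74.2°).
Interpolate at f = 0.72 with slerp weights a = sin((1−f)δ)/sin δ ≈ 0.369, b = sin(fδ)/sin δ ≈ 0.835.
p = a·p₁ + b·p₂ ≈ (-0.201, 0.509, -0.837); φ = arcsin(p_z) ≈ -56.82°, λ = atan2(p_y, p_x) ≈ 111.50°.

≈ 57°S, 112°E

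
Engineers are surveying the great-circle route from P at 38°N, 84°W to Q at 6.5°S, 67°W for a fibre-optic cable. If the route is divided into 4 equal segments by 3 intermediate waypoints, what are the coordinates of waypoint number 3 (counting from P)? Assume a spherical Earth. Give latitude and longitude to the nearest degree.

≈ 5°N, 71°W

From cos δ = sin φ₁ sin φ₂ + cos φ₁ cos φ₂ cos Δλ, the central angle is δ ≈ 0.824 rad (47.2°).
Interpolate at f = 3/4 with slerp weights a = sin((1−f)δ)/sin δ ≈ 0.279, b = sin(fδ)/sin δ ≈ 0.790.
p = a·p₁ + b·p₂ ≈ (0.329, -0.941, 0.082); φ = arcsin(p_z) ≈ 4.72°, λ = atan2(p_y, p_x) ≈ -70.69°.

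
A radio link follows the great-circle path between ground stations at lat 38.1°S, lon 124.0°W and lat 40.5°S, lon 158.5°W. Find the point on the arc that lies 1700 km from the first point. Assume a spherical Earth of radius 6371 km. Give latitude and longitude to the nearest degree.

≈ lat 41°S, lon 144°W

The haversine formula gives a central angle δ ≈ 0.465 rad (26.6°) between the endpoints. The total great-circle distance is δ·R ≈ 0.465 × 6371 ≈ 2962 km, so the target fraction is f = 1700/2962 ≈ 0.574.
Interpolate at f ≈ 0.574 with slerp weights a = sin((1−f)δ)/sin δ ≈ 0.439, b = sin(fδ)/sin δ ≈ 0.588.
p = a·p₁ + b·p₂ ≈ (-0.609, -0.450, -0.653); φ = arcsin(p_z) ≈ -40.75°, λ = atan2(p_y, p_x) ≈ -143.54°.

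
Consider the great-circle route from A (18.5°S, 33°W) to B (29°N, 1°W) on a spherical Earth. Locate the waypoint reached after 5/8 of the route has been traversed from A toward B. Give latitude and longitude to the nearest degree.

Write both endpoints as unit vectors p₁, p₂ with components (cos φ cos λ, cos φ sin λ, sin φ).
The central angle between the endpoints is δ = arccos(p₁·p₂) ≈ 0.989 rad (56.7°).
Interpolate at f = 5/8 with slerp weights a = sin((1−f)δ)/sin δ ≈ 0.434, b = sin(fδ)/sin δ ≈ 0.694.
p = a·p₁ + b·p₂ ≈ (0.952, -0.235, 0.199); φ = arcsin(p_z) ≈ 11.46°, λ = atan2(p_y, p_x) ≈ -13.85°.

≈ (11°N, 14°W)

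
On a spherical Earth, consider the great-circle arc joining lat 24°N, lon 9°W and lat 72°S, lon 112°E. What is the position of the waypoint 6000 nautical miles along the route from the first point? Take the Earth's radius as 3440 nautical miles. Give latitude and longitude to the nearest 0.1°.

≈ lat 67.6°S, lon 45.1°E

Convert each endpoint to a unit vector on the sphere (x = cos φ cos λ, y = cos φ sin λ, z = sin φ).
The central angle between the endpoints is δ = arccos(p₁·p₂) ≈ 2.132 rad (122.2°). The total great-circle distance is δ·R ≈ 2.132 × 3440 ≈ 7334 nmi, so the target fraction is f = 6000/7334 ≈ 0.818.
Interpolate at f ≈ 0.818 with slerp weights a = sin((1−f)δ)/sin δ ≈ 0.447, b = sin(fδ)/sin δ ≈ 1.163.
p = a·p₁ + b·p₂ ≈ (0.268, 0.270, -0.925); φ = arcsin(p_z) ≈ -67.64°, λ = atan2(p_y, p_x) ≈ 45.12°.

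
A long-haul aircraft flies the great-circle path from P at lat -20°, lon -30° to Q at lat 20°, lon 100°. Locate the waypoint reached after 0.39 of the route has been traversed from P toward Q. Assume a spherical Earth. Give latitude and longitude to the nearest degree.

Write both endpoints as unit vectors p₁, p₂ with components (cos φ cos λ, cos φ sin λ, sin φ).
The central angle between the endpoints is δ = arccos(p₁·p₂) ≈ 2.325 rad (133.2°).
Interpolate at f = 0.39 with slerp weights a = sin((1−f)δ)/sin δ ≈ 1.356, b = sin(fδ)/sin δ ≈ 1.080.
p = a·p₁ + b·p₂ ≈ (0.927, 0.363, -0.094); φ = arcsin(p_z) ≈ -5.41°, λ = atan2(p_y, p_x) ≈ 21.36°.

≈ lat -5°, lon 21°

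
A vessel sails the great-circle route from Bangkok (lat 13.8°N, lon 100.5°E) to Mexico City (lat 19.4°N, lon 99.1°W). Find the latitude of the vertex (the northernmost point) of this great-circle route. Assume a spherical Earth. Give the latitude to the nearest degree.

≈ 60°N

The great circle lies in the plane with unit normal n̂ = (p₁ × p₂)/|p₁ × p₂|.
Here n̂_z ≈ +0.495; the vertex latitude is φ_max = arccos|n̂_z| ≈ 60.4°.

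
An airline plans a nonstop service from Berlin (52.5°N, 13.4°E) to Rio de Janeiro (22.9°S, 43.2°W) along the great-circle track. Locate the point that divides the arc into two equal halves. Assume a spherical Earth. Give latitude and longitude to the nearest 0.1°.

≈ 16.6°N, 21.2°W

The haversine formula gives a central angle δ ≈ 1.571 rad (90.0°) between the endpoints.
Interpolate at f = 1/2 with slerp weights a = sin((1−f)δ)/sin δ ≈ 0.707, b = sin(fδ)/sin δ ≈ 0.707.
p = a·p₁ + b·p₂ ≈ (0.894, -0.346, 0.286); φ = arcsin(p_z) ≈ 16.61°, λ = atan2(p_y, p_x) ≈ -21.17°.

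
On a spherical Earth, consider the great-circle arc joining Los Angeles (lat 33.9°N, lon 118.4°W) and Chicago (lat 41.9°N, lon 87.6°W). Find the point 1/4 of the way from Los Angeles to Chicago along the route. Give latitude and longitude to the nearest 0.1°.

Convert each endpoint to a unit vector on the sphere (x = cos φ cos λ, y = cos φ sin λ, z = sin φ).
The central angle between the endpoints is δ = arccos(p₁·p₂) ≈ 0.444 rad (25.4°).
Interpolate at f = 1/4 with slerp weights a = sin((1−f)δ)/sin δ ≈ 0.761, b = sin(fδ)/sin δ ≈ 0.258.
p = a·p₁ + b·p₂ ≈ (-0.292, -0.747, 0.597); φ = arcsin(p_z) ≈ 36.63°, λ = atan2(p_y, p_x) ≈ -111.37°.

≈ lat 36.6°N, lon 111.4°W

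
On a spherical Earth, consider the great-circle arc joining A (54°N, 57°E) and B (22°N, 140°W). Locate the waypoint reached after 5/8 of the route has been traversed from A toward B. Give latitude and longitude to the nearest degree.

≈ (59°N, 152°W)

Convert each endpoint to a unit vector on the sphere (x = cos φ cos λ, y = cos φ sin λ, z = sin φ).
The central angle between the endpoints is δ = arccos(p₁·p₂) ≈ 1.791 rad (102.6°).
Interpolate at f = 5/8 with slerp weights a = sin((1−f)δ)/sin δ ≈ 0.638, b = sin(fδ)/sin δ ≈ 0.922.
p = a·p₁ + b·p₂ ≈ (-0.451, -0.235, 0.861); φ = arcsin(p_z) ≈ 59.44°, λ = atan2(p_y, p_x) ≈ -152.44°.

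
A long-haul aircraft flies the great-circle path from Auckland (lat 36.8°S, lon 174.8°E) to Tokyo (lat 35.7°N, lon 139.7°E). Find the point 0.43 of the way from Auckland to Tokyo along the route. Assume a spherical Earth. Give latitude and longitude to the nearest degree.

≈ lat 6°S, lon 159°E

Write both endpoints as unit vectors p₁, p₂ with components (cos φ cos λ, cos φ sin λ, sin φ).
The central angle between the endpoints is δ = arccos(p₁·p₂) ≈ 1.387 rad (79.5°).
Interpolate at f = 0.43 with slerp weights a = sin((1−f)δ)/sin δ ≈ 0.723, b = sin(fδ)/sin δ ≈ 0.571.
p = a·p₁ + b·p₂ ≈ (-0.930, 0.353, -0.100); φ = arcsin(p_z) ≈ -5.72°, λ = atan2(p_y, p_x) ≈ 159.25°.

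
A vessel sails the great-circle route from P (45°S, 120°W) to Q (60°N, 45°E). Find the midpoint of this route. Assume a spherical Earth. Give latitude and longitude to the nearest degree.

Write both endpoints as unit vectors p₁, p₂ with components (cos φ cos λ, cos φ sin λ, sin φ).
The central angle between the endpoints is δ = arccos(p₁·p₂) ≈ 2.837 rad (162.5°).
Interpolate at f = 1/2 with slerp weights a = sin((1−f)δ)/sin δ ≈ 3.293, b = sin(fδ)/sin δ ≈ 3.293.
p = a·p₁ + b·p₂ ≈ (0.000, -0.852, 0.523); φ = arcsin(p_z) ≈ 31.55°, λ = atan2(p_y, p_x) ≈ -90.00°.

≈ (32°N, 90°W)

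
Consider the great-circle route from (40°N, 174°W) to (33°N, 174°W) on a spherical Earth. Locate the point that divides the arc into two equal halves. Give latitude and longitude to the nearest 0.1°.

Convert each endpoint to a unit vector on the sphere (x = cos φ cos λ, y = cos φ sin λ, z = sin φ).
The central angle between the endpoints is δ = arccos(p₁·p₂) ≈ 0.122 rad (7.0°).
Interpolate at f = 1/2 with slerp weights a = sin((1−f)δ)/sin δ ≈ 0.501, b = sin(fδ)/sin δ ≈ 0.501.
p = a·p₁ + b·p₂ ≈ (-0.799, -0.084, 0.595); φ = arcsin(p_z) ≈ 36.50°, λ = atan2(p_y, p_x) ≈ -174.00°.

≈ (36.5°N, 174.0°W)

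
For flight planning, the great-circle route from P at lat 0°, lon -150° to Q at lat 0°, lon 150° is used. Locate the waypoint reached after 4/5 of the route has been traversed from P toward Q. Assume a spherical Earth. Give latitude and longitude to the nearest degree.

Convert each endpoint to a unit vector on the sphere (x = cos φ cos λ, y = cos φ sin λ, z = sin φ).
The central angle between the endpoints is δ = arccos(p₁·p₂) ≈ 1.047 rad (60.0°).
Interpolate at f = 4/5 with slerp weights a = sin((1−f)δ)/sin δ ≈ 0.240, b = sin(fδ)/sin δ ≈ 0.858.
p = a·p₁ + b·p₂ ≈ (-0.951, 0.309, 0.000); φ = arcsin(p_z) ≈ 0.00°, λ = atan2(p_y, p_x) ≈ 162.00°.

≈ lat 0°, lon 162°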